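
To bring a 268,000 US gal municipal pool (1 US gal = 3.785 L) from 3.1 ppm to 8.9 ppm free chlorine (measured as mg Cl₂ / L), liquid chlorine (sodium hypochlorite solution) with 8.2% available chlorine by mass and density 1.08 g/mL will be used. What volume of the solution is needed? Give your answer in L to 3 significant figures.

Volume: 268,000 US gal × 3.785 L/gal = 1,014,380 L.
Chlorine deficit: 8.9 − 3.1 = 5.8 ppm = 5.8 mg/L as Cl₂.
Cl₂ equivalent needed: 5.8 mg/L × 1,014,380 L = 5,883,000 mg = 5883 g.
Product at 8.2% available chlorine: 5883 / 0.082 = 71,750 g.
Volume at density 1.08 g/mL: 71,750 g ÷ 1.08 g/mL = 66,430 mL.

66.4 L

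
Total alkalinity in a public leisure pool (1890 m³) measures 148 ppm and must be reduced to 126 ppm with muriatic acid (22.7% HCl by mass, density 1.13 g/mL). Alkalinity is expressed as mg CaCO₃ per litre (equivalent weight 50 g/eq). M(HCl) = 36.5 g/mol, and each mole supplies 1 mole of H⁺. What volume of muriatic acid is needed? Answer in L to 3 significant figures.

118 L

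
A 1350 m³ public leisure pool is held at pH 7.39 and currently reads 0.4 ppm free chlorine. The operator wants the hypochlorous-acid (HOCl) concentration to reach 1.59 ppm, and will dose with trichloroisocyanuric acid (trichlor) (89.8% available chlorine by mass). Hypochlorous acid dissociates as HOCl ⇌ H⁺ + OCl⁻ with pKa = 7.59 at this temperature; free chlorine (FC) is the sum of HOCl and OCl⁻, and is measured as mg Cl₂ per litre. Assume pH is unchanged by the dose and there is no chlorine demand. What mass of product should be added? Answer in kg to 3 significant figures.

Volume: 1350 m³ = 1,350,000 L.
[OCl⁻]/[HOCl] = 10^(pH − pKa) = 10^(7.39 − 7.59) = 0.631; fraction as HOCl = 1/(1 + 0.631) = 0.6131.
Free chlorine required for 1.59 ppm HOCl: 1.59 / 0.6131 = 2.593 ppm.
FC to add: 2.593 − 0.4 = 2.193 mg/L as Cl₂.
Cl₂ equivalent: 2.193 mg/L × 1,350,000 L = 2961 g.
Product at 89.8% available Cl: 2961 / 0.898 = 3297 g.

3.30 kg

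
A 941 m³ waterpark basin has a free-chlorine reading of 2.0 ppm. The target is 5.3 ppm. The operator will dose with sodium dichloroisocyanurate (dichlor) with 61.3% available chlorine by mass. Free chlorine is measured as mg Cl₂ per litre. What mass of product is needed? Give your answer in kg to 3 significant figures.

Volume: 941 m³ = 941,000 L.
Chlorine deficit: 5.3 − 2.0 = 3.3 ppm = 3.3 mg/L as Cl₂.
Cl₂ equivalent needed: 3.3 mg/L × 941,000 L = 3,105,000 mg = 3105 g.
Product at 61.3% available chlorine: 3105 / 0.613 = 5066 g.

5.07 kg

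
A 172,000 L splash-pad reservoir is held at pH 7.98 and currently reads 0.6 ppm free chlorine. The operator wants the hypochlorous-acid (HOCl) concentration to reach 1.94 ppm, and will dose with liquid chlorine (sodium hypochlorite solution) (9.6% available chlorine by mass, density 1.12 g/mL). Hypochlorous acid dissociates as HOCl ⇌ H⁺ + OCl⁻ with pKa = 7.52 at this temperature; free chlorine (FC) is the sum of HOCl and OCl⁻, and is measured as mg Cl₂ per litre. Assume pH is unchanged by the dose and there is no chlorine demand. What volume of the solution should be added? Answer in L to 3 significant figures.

11.1 L

[OCl⁻]/[HOCl] = 10^(pH − pKa) = 10^(7.98 − 7.52) = 2.884; fraction as HOCl = 1/(1 + 2.884) = 0.2575.
Free chlorine required for 1.94 ppm HOCl: 1.94 / 0.2575 = 7.535 ppm.
FC to add: 7.535 − 0.6 = 6.935 mg/L as Cl₂.
Cl₂ equivalent: 6.935 mg/L × 172,000 L = 1193 g.
Product at 9.6% available Cl: 1193 / 0.096 = 12,430 g.
Volume: 12,430 g ÷ 1.12 g/mL = 11,090 mL.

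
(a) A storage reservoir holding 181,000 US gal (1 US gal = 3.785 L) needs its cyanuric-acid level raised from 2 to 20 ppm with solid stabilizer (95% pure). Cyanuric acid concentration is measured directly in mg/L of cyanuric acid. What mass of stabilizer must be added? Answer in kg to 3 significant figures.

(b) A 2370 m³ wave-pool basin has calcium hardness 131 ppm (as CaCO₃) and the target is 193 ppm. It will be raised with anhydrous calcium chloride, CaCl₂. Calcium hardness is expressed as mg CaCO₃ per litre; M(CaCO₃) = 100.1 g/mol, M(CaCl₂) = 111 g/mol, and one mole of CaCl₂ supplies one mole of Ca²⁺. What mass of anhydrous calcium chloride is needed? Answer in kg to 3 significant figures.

(a) 13.0 kg; (b) 163 kg

(a) Volume: 181,000 US gal × 3.785 L/gal = 685,085 L.
(a) CYA to add: (20 − 2) = 18 mg/L × 685,085 L = 12,330 g cyanuric acid.
(a) At 95% purity: 12,330 / 0.95 = 12,980 g product.

(b) Volume: 2370 m³ = 2,370,000 L.
(b) Hardness to add: (193 − 131) = 62 mg/L as CaCO₃ × 2,370,000 L = 146,900 g as CaCO₃.
(b) Moles of Ca²⁺ (1 mol Ca²⁺ ≡ 1 mol CaCO₃): 146,900 / 100.1 g/mol = 1468 mol.
(b) Mass of CaCl₂: 1468 × 111 = 162,900 g.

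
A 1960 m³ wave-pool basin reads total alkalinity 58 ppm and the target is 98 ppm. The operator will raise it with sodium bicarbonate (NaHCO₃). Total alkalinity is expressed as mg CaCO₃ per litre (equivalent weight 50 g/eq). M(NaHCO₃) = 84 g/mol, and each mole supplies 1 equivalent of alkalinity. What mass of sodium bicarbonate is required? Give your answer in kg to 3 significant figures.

132 kg

Volume: 1960 m³ = 1,960,000 L.
Alkalinity to add: (98 − 58) = 40 mg/L as CaCO₃ × 1,960,000 L = 78,400 g as CaCO₃.
Equivalents: 78,400 g ÷ 50 g/eq = 1568 eq.
NaHCO₃ supplies 1 eq per mole → 1568 mol.
Mass: 1568 mol × 84 g/mol = 131,700 g.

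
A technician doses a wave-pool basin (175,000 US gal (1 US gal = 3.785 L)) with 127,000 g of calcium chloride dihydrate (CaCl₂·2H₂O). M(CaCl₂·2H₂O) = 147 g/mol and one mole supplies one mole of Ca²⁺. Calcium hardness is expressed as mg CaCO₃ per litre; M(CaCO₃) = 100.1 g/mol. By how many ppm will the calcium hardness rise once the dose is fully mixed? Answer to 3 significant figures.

131 ppm

Volume: 175,000 US gal × 3.785 L/gal = 662,375 L.
Moles of Ca²⁺: 127,000 g ÷ 147 g/mol = 863.9 mol.
As CaCO₃: 863.9 mol × 100.1 g/mol = 86,480 g.
Rise: 86,480 g / 662,375 L × 1000 = 130.6 mg/L.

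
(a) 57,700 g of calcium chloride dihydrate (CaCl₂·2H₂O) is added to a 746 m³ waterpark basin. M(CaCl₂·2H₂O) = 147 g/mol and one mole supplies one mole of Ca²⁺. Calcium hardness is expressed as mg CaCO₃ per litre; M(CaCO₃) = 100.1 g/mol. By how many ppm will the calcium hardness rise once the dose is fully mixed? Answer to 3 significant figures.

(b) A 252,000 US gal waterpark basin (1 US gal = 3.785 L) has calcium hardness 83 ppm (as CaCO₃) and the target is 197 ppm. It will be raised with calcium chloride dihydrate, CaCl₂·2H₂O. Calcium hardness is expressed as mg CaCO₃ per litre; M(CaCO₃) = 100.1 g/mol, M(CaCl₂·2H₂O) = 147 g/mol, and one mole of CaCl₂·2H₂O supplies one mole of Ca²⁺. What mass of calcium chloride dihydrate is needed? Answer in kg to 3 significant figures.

(a) 52.7 ppm; (b) 160 kg

(a) Volume: 746 m³ = 746,000 L.
(a) Moles of Ca²⁺: 57,700 g ÷ 147 g/mol = 392.5 mol.
(a) As CaCO₃: 392.5 mol × 100.1 g/mol = 39,290 g.
(a) Rise: 39,290 g / 746,000 L × 1000 = 52.67 mg/L.

(b) Volume: 252,000 US gal × 3.785 L/gal = 953,820 L.
(b) Hardness to add: (197 − 83) = 114 mg/L as CaCO₃ × 953,820 L = 108,700 g as CaCO₃.
(b) Moles of Ca²⁺ (1 mol Ca²⁺ ≡ 1 mol CaCO₃): 108,700 / 100.1 g/mol = 1086 mol.
(b) Mass of CaCl₂·2H₂O: 1086 × 147 = 159,700 g.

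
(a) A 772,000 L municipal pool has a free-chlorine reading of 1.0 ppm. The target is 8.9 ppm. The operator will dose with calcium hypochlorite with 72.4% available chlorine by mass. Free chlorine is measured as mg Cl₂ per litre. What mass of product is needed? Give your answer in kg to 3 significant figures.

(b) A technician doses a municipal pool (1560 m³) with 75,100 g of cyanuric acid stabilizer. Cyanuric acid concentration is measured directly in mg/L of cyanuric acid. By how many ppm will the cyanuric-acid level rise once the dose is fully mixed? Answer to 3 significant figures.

(a) Chlorine deficit: 8.9 − 1.0 = 7.9 ppm = 7.9 mg/L as Cl₂.
(a) Cl₂ equivalent needed: 7.9 mg/L × 772,000 L = 6,099,000 mg = 6099 g.
(a) Product at 72.4% available chlorine: 6099 / 0.724 = 8424 g.

(b) Volume: 1560 m³ = 1,560,000 L.
(b) Rise: 75,100 g / 1,560,000 L × 1000 = 48.14 mg/L.

(a) 8.42 kg; (b) 48.1 ppm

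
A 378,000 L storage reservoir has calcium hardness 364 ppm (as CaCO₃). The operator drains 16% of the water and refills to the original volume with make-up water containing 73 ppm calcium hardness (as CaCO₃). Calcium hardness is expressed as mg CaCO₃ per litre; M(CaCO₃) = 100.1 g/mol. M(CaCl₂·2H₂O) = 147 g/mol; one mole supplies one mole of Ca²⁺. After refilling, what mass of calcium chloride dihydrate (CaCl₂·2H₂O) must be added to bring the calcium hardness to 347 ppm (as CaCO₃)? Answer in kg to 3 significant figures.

16.4 kg

After draining 16% and refilling: 364 × 0.84 + 73 × 0.16 = 317.44 ppm.
Deficit to target: 347 − 317.44 = 29.56 mg/L.
As CaCO₃: 29.56 mg/L × 378,000 L = 11,170 g; ÷ 100.1 = 111.6 mol Ca²⁺.
Mass: 111.6 × 147 = 16,410 g.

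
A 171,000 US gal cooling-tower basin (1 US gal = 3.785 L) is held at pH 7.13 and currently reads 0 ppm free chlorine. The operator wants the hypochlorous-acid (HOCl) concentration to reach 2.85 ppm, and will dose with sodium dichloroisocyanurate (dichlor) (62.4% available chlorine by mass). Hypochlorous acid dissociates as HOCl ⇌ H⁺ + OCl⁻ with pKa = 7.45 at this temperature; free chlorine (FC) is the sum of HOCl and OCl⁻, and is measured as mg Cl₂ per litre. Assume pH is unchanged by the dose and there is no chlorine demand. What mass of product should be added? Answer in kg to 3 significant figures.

4.37 kg

Volume: 171,000 US gal × 3.785 L/gal = 647,235 L.
[OCl⁻]/[HOCl] = 10^(pH − pKa) = 10^(7.13 − 7.45) = 0.4786; fraction as HOCl = 1/(1 + 0.4786) = 0.6763.
Free chlorine required for 2.85 ppm HOCl: 2.85 / 0.6763 = 4.214 ppm.
FC to add: 4.214 − 0 = 4.214 mg/L as Cl₂.
Cl₂ equivalent: 4.214 mg/L × 647,235 L = 2728 g.
Product at 62.4% available Cl: 2728 / 0.624 = 4371 g.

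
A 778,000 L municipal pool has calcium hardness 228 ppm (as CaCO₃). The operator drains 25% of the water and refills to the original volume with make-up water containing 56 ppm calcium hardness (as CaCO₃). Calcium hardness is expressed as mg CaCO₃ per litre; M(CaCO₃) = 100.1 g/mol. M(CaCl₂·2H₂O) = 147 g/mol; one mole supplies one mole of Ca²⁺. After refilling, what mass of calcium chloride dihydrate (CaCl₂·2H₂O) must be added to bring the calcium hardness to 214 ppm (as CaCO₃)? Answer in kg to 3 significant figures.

33.1 kg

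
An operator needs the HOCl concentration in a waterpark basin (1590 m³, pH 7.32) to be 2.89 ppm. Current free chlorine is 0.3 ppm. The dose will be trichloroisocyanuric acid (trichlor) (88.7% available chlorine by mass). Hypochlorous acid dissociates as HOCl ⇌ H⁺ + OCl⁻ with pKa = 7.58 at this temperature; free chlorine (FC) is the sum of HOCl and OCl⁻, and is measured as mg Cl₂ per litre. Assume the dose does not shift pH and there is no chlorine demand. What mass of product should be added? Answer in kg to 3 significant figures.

Volume: 1590 m³ = 1,590,000 L.
[OCl⁻]/[HOCl] = 10^(pH − pKa) = 10^(7.32 − 7.58) = 0.5495; fraction as HOCl = 1/(1 + 0.5495) = 0.6454.
Free chlorine required for 2.89 ppm HOCl: 2.89 / 0.6454 = 4.478 ppm.
FC to add: 4.478 − 0.3 = 4.178 mg/L as Cl₂.
Cl₂ equivalent: 4.178 mg/L × 1,590,000 L = 6643 g.
Product at 88.7% available Cl: 6643 / 0.887 = 7490 g.

7.49 kg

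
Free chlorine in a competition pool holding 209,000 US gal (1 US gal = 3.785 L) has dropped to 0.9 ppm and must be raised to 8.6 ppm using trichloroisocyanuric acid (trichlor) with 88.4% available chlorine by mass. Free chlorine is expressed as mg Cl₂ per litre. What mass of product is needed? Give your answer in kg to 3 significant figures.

Volume: 209,000 US gal × 3.785 L/gal = 791,065 L.
Chlorine deficit: 8.6 − 0.9 = 7.7 ppm = 7.7 mg/L as Cl₂.
Cl₂ equivalent needed: 7.7 mg/L × 791,065 L = 6,091,000 mg = 6091 g.
Product at 88.4% available chlorine: 6091 / 0.884 = 6890 g.

6.89 kg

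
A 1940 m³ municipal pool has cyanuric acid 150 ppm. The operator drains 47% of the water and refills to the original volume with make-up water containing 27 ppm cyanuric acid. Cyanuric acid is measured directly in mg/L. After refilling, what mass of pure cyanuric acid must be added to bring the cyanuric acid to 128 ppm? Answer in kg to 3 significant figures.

Volume: 1940 m³ = 1,940,000 L.
After draining 47% and refilling: 150 × 0.53 + 27 × 0.47 = 92.19 ppm.
Deficit to target: 128 − 92.19 = 35.81 mg/L.
Mass: 35.81 mg/L × 1,940,000 L = 69,470 g cyanuric acid.

69.5 kg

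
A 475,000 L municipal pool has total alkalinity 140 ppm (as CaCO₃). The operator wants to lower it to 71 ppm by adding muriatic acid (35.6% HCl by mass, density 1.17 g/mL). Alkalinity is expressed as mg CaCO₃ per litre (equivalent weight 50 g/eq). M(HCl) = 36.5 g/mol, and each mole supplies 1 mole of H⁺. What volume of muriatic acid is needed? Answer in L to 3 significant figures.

Alkalinity to neutralize: (140 − 71) = 69 mg/L as CaCO₃ × 475,000 L = 32,780 g as CaCO₃.
Equivalents of H⁺ required: 32,780 ÷ 50 g/eq = 655.5 eq = 655.5 mol HCl.
Mass of HCl: 655.5 × 36.5 = 23,930 g.
Mass of 35.6% solution: 23,930 / 0.356 = 67,210 g.
Volume: 67,210 g ÷ 1.17 g/mL = 57,440 mL.

57.4 L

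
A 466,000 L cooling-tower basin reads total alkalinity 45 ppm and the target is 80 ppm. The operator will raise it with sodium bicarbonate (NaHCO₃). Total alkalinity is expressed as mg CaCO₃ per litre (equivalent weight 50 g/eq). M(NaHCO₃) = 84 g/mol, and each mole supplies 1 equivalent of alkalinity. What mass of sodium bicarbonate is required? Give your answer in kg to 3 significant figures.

27.4 kg

Alkalinity to add: (80 − 45) = 35 mg/L as CaCO₃ × 466,000 L = 16,310 g as CaCO₃.
Equivalents: 16,310 g ÷ 50 g/eq = 326.2 eq.
NaHCO₃ supplies 1 eq per mole → 326.2 mol.
Mass: 326.2 mol × 84 g/mol = 27,400 g.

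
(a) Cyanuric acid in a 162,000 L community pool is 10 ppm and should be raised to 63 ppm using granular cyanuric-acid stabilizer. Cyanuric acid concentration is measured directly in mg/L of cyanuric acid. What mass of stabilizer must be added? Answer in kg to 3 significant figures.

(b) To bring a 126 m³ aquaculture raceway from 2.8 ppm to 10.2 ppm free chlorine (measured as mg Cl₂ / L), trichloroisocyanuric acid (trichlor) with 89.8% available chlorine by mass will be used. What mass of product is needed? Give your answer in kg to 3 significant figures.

(a) 8.59 kg; (b) 1.04 kg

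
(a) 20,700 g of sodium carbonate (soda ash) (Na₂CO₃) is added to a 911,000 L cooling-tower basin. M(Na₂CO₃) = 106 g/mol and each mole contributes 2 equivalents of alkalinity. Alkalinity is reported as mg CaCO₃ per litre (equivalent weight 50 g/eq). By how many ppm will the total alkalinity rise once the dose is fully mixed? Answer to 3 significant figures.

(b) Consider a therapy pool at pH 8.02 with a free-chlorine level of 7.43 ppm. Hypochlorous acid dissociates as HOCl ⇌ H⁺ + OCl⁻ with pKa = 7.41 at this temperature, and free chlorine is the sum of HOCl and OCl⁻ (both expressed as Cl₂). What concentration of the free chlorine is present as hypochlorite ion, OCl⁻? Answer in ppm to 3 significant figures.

(a) Moles of Na₂CO₃: 20,700 g ÷ 106 g/mol = 195.3 mol → 390.6 eq of alkalinity.
(a) As CaCO₃: 390.6 eq × 50 g/eq = 19,530 g.
(a) Rise: 19,530 g / 911,000 L × 1000 = 21.44 mg/L.

(b) [OCl⁻]/[HOCl] = 10^(pH − pKa) = 10^(8.02 − 7.41) = 10^0.61 = 4.074.
(b) Fraction as HOCl = 1 / (1 + 4.074) = 0.1971.
(b) OCl⁻ = (1 − 0.1971) × 7.43 ppm = 5.966 ppm.

(a) 21.4 ppm; (b) 5.97 ppm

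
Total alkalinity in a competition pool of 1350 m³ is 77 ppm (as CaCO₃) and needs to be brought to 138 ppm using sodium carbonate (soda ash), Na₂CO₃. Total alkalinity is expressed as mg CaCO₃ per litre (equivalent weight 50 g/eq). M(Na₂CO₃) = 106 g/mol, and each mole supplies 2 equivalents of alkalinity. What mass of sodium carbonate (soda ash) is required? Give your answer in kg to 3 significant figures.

87.3 kg

Volume: 1350 m³ = 1,350,000 L.
Alkalinity to add: (138 − 77) = 61 mg/L as CaCO₃ × 1,350,000 L = 82,350 g as CaCO₃.
Equivalents: 82,350 g ÷ 50 g/eq = 1647 eq.
Each mole of Na₂CO₃ supplies 2 eq, so 1647 / 2 = 823.5 mol.
Mass: 823.5 mol × 106 g/mol = 87,290 g.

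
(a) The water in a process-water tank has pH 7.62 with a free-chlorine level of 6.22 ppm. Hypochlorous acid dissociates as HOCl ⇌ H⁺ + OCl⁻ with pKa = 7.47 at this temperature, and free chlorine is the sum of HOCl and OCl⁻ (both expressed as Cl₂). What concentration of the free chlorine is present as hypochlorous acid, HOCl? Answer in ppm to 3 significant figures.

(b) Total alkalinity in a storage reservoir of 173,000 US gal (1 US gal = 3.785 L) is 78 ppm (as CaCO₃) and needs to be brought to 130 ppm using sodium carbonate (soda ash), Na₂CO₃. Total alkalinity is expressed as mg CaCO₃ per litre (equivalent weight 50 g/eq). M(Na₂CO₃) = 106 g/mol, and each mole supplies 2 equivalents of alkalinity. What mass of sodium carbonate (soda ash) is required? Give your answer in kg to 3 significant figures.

(a) [OCl⁻]/[HOCl] = 10^(pH − pKa) = 10^(7.62 − 7.47) = 10^0.15 = 1.413.
(a) Fraction as HOCl = 1 / (1 + 1.413) = 0.4145.
(a) HOCl = 0.4145 × 6.22 ppm = 2.578 ppm.

(b) Volume: 173,000 US gal × 3.785 L/gal = 654,805 L.
(b) Alkalinity to add: (130 − 78) = 52 mg/L as CaCO₃ × 654,805 L = 34,050 g as CaCO₃.
(b) Equivalents: 34,050 g ÷ 50 g/eq = 681 eq.
(b) Each mole of Na₂CO₃ supplies 2 eq, so 681 / 2 = 340.5 mol.
(b) Mass: 340.5 mol × 106 g/mol = 36,090 g.

(a) 2.58 ppm; (b) 36.1 kg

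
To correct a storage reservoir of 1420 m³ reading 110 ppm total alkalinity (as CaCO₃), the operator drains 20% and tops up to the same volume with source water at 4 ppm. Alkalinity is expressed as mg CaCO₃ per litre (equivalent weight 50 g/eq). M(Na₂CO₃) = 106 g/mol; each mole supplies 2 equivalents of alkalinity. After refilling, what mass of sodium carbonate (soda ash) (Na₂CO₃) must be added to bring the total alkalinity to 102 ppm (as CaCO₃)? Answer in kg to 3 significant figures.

Volume: 1420 m³ = 1,420,000 L.
After draining 20% and refilling: 110 × 0.80 + 4 × 0.20 = 88.8 ppm.
Deficit to target: 102 − 88.8 = 13.2 mg/L.
As CaCO₃: 13.2 mg/L × 1,420,000 L = 18,740 g; ÷ 50 g/eq ÷ 2 = 187.4 mol Na₂CO₃.
Mass: 187.4 × 106 = 19,870 g.

19.9 kg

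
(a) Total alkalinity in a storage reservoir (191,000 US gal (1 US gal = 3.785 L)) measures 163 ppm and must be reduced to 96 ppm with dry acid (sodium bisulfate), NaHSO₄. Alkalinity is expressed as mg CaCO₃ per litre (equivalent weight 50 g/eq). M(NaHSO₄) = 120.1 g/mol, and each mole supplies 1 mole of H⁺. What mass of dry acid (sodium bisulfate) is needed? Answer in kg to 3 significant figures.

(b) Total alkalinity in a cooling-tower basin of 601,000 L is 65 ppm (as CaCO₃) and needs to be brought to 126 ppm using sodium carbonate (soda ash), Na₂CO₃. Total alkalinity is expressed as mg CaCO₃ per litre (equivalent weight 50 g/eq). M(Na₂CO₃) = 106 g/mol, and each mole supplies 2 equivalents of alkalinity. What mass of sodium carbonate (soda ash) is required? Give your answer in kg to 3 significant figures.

(a) Volume: 191,000 US gal × 3.785 L/gal = 722,935 L.
(a) Alkalinity to neutralize: (163 − 96) = 67 mg/L as CaCO₃ × 722,935 L = 48,440 g as CaCO₃.
(a) Equivalents of H⁺ required: 48,440 ÷ 50 g/eq = 968.7 eq = 968.7 mol NaHSO₄.
(a) Mass of NaHSO₄: 968.7 × 120.1 = 116,300 g.

(b) Alkalinity to add: (126 − 65) = 61 mg/L as CaCO₃ × 601,000 L = 36,660 g as CaCO₃.
(b) Equivalents: 36,660 g ÷ 50 g/eq = 733.2 eq.
(b) Each mole of Na₂CO₃ supplies 2 eq, so 733.2 / 2 = 366.6 mol.
(b) Mass: 366.6 mol × 106 g/mol = 38,860 g.

(a) 116 kg; (b) 38.9 kg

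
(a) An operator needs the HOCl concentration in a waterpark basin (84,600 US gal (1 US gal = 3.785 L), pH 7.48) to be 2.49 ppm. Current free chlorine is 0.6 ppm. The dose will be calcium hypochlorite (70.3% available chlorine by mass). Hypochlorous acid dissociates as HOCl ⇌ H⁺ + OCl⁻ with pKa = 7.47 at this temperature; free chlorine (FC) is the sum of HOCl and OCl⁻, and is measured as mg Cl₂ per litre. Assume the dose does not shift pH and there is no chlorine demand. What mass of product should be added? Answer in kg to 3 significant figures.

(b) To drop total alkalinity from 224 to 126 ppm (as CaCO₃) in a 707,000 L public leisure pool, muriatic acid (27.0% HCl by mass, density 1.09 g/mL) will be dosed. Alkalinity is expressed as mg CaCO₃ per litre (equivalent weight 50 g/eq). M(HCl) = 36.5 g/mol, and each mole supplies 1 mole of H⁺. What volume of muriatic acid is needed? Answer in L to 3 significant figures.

(a) 2.02 kg; (b) 172 L

(a) Volume: 84,600 US gal × 3.785 L/gal = 320,211 L.
(a) [OCl⁻]/[HOCl] = 10^(pH − pKa) = 10^(7.48 − 7.47) = 1.023; fraction as HOCl = 1/(1 + 1.023) = 0.4942.
(a) Free chlorine required for 2.49 ppm HOCl: 2.49 / 0.4942 = 5.038 ppm.
(a) FC to add: 5.038 − 0.6 = 4.438 mg/L as Cl₂.
(a) Cl₂ equivalent: 4.438 mg/L × 320,211 L = 1421 g.
(a) Product at 70.3% available Cl: 1421 / 0.703 = 2021 g.

(b) Alkalinity to neutralize: (224 − 126) = 98 mg/L as CaCO₃ × 707,000 L = 69,290 g as CaCO₃.
(b) Equivalents of H⁺ required: 69,290 ÷ 50 g/eq = 1386 eq = 1386 mol HCl.
(b) Mass of HCl: 1386 × 36.5 = 50,580 g.
(b) Mass of 27.0% solution: 50,580 / 0.27 = 187,300 g.
(b) Volume: 187,300 g ÷ 1.09 g/mL = 171,900 mL.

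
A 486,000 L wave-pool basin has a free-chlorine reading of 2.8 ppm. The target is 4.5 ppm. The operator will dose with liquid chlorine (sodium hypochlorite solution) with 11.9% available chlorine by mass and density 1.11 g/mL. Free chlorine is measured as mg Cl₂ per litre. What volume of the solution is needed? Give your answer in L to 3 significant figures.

6.25 L

Chlorine deficit: 4.5 − 2.8 = 1.7 ppm = 1.7 mg/L as Cl₂.
Cl₂ equivalent needed: 1.7 mg/L × 486,000 L = 826,200 mg = 826.2 g.
Product at 11.9% available chlorine: 826.2 / 0.119 = 6943 g.
Volume at density 1.11 g/mL: 6943 g ÷ 1.11 g/mL = 6255 mL.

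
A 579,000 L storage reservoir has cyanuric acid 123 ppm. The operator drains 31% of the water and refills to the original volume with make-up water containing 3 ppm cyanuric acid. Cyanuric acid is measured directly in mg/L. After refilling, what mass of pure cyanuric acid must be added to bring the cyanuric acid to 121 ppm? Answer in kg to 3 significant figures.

20.4 kg

After draining 31% and refilling: 123 × 0.69 + 3 × 0.31 = 85.8 ppm.
Deficit to target: 121 − 85.8 = 35.2 mg/L.
Mass: 35.2 mg/L × 579,000 L = 20,380 g cyanuric acid.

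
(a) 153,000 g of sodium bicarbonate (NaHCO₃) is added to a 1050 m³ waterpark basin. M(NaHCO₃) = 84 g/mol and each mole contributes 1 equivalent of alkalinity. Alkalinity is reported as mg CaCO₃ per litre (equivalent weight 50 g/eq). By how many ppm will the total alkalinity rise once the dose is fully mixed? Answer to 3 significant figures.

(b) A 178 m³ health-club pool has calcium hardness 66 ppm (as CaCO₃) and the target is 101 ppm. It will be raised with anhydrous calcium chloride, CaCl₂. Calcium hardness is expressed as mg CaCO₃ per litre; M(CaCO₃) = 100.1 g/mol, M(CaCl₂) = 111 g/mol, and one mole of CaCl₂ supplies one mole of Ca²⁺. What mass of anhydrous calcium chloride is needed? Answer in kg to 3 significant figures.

(a) 86.7 ppm; (b) 6.91 kg

(a) Volume: 1050 m³ = 1,050,000 L.
(a) Moles of NaHCO₃: 153,000 g ÷ 84 g/mol = 1821 mol → 1821 eq of alkalinity.
(a) As CaCO₃: 1821 eq × 50 g/eq = 91,070 g.
(a) Rise: 91,070 g / 1,050,000 L × 1000 = 86.73 mg/L.

(b) Volume: 178 m³ = 178,000 L.
(b) Hardness to add: (101 − 66) = 35 mg/L as CaCO₃ × 178,000 L = 6230 g as CaCO₃.
(b) Moles of Ca²⁺ (1 mol Ca²⁺ ≡ 1 mol CaCO₃): 6230 / 100.1 g/mol = 62.24 mol.
(b) Mass of CaCl₂: 62.24 × 111 = 6908 g.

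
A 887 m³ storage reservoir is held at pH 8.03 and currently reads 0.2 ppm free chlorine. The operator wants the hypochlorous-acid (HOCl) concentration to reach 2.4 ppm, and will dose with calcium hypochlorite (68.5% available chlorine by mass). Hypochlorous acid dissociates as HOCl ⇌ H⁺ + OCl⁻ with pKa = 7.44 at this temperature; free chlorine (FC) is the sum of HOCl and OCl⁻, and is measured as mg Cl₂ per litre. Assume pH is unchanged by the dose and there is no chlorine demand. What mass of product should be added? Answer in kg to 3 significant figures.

Volume: 887 m³ = 887,000 L.
[OCl⁻]/[HOCl] = 10^(pH − pKa) = 10^(8.03 − 7.44) = 3.89; fraction as HOCl = 1/(1 + 3.89) = 0.2045.
Free chlorine required for 2.4 ppm HOCl: 2.4 / 0.2045 = 11.74 ppm.
FC to add: 11.74 − 0.2 = 11.54 mg/L as Cl₂.
Cl₂ equivalent: 11.54 mg/L × 887,000 L = 10,230 g.
Product at 68.5% available Cl: 10,230 / 0.685 = 14,940 g.

14.9 kg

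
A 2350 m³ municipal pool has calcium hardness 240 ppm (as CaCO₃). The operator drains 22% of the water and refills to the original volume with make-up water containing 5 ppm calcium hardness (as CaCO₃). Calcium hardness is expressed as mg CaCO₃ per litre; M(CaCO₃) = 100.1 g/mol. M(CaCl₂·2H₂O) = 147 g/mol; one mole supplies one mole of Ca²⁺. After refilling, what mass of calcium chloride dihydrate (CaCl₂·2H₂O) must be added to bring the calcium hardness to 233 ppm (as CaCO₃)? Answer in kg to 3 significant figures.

154 kg

Volume: 2350 m³ = 2,350,000 L.
After draining 22% and refilling: 240 × 0.78 + 5 × 0.22 = 188.3 ppm.
Deficit to target: 233 − 188.3 = 44.7 mg/L.
As CaCO₃: 44.7 mg/L × 2,350,000 L = 105,000 g; ÷ 100.1 = 1049 mol Ca²⁺.
Mass: 1049 × 147 = 154,300 g.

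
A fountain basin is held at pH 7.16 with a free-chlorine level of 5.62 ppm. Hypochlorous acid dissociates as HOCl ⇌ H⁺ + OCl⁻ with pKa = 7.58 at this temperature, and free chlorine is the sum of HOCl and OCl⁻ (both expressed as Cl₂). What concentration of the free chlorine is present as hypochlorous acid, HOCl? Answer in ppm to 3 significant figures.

4.07 ppm

[OCl⁻]/[HOCl] = 10^(pH − pKa) = 10^(7.16 − 7.58) = 10^-0.42 = 0.3802.
Fraction as HOCl = 1 / (1 + 0.3802) = 0.7245.
HOCl = 0.7245 × 5.62 ppm = 4.072 ppm.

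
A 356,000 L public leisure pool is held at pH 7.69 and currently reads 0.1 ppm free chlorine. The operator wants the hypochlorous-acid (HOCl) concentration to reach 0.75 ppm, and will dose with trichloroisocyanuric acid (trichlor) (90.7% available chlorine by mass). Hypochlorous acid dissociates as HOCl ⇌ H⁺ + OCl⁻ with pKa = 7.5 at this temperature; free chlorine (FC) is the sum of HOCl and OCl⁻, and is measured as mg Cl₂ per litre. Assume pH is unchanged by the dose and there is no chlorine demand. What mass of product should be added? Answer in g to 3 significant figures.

711 g

[OCl⁻]/[HOCl] = 10^(pH − pKa) = 10^(7.69 − 7.5) = 1.549; fraction as HOCl = 1/(1 + 1.549) = 0.3923.
Free chlorine required for 0.75 ppm HOCl: 0.75 / 0.3923 = 1.912 ppm.
FC to add: 1.912 − 0.1 = 1.812 mg/L as Cl₂.
Cl₂ equivalent: 1.812 mg/L × 356,000 L = 644.9 g.
Product at 90.7% available Cl: 644.9 / 0.907 = 711.1 g.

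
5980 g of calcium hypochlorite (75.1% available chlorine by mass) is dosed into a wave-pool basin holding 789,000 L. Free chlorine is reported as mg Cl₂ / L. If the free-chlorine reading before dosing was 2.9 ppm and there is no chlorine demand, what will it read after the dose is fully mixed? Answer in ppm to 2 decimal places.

Available chlorine delivered: 5980 g × 0.751 = 4491 g as Cl₂.
Concentration rise: 4491 g / 789,000 L = 5.692 mg/L = 5.69 ppm.
Final FC: 2.9 + 5.69 = 8.59 ppm.

8.59 ppm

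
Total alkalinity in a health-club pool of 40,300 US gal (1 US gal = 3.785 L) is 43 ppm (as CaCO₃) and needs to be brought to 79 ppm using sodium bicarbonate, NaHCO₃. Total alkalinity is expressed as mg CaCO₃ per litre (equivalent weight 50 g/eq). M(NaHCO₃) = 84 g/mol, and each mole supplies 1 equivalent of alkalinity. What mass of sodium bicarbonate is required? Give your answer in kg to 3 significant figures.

9.23 kg

Volume: 40,300 US gal × 3.785 L/gal = 152,536 L.
Alkalinity to add: (79 − 43) = 36 mg/L as CaCO₃ × 152,536 L = 5491 g as CaCO₃.
Equivalents: 5491 g ÷ 50 g/eq = 109.8 eq.
NaHCO₃ supplies 1 eq per mole → 109.8 mol.
Mass: 109.8 mol × 84 g/mol = 9225 g.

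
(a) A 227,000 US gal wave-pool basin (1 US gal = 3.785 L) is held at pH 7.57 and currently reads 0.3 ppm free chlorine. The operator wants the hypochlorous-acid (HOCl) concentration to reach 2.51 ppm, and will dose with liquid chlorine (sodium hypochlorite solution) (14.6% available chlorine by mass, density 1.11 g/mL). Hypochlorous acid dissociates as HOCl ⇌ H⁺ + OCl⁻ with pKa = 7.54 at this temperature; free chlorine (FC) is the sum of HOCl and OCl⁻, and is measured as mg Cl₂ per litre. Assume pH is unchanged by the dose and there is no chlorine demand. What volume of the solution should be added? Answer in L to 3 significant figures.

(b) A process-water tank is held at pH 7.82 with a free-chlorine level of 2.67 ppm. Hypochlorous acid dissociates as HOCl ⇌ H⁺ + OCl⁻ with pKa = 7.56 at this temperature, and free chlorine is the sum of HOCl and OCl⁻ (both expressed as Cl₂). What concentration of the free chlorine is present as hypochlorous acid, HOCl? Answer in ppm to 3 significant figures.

(a) Volume: 227,000 US gal × 3.785 L/gal = 859,195 L.
(a) [OCl⁻]/[HOCl] = 10^(pH − pKa) = 10^(7.57 − 7.54) = 1.072; fraction as HOCl = 1/(1 + 1.072) = 0.4827.
(a) Free chlorine required for 2.51 ppm HOCl: 2.51 / 0.4827 = 5.2 ppm.
(a) FC to add: 5.2 − 0.3 = 4.9 mg/L as Cl₂.
(a) Cl₂ equivalent: 4.9 mg/L × 859,195 L = 4210 g.
(a) Product at 14.6% available Cl: 4210 / 0.146 = 28,830 g.
(a) Volume: 28,830 g ÷ 1.11 g/mL = 25,980 mL.

(b) [OCl⁻]/[HOCl] = 10^(pH − pKa) = 10^(7.82 − 7.56) = 10^0.26 = 1.82.
(b) Fraction as HOCl = 1 / (1 + 1.82) = 0.3546.
(b) HOCl = 0.3546 × 2.67 ppm = 0.9469 ppm.

(a) 26.0 L; (b) 0.947 ppm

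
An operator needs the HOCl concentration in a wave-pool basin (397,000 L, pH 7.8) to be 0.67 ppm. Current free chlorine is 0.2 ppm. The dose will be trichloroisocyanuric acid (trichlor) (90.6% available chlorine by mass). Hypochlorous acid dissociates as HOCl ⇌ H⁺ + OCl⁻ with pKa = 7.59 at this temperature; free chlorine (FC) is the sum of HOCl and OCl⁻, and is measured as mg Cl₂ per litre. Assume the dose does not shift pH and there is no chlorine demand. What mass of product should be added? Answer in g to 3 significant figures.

682 g

[OCl⁻]/[HOCl] = 10^(pH − pKa) = 10^(7.8 − 7.59) = 1.622; fraction as HOCl = 1/(1 + 1.622) = 0.3814.
Free chlorine required for 0.67 ppm HOCl: 0.67 / 0.3814 = 1.757 ppm.
FC to add: 1.757 − 0.2 = 1.557 mg/L as Cl₂.
Cl₂ equivalent: 1.557 mg/L × 397,000 L = 618 g.
Product at 90.6% available Cl: 618 / 0.906 = 682.1 g.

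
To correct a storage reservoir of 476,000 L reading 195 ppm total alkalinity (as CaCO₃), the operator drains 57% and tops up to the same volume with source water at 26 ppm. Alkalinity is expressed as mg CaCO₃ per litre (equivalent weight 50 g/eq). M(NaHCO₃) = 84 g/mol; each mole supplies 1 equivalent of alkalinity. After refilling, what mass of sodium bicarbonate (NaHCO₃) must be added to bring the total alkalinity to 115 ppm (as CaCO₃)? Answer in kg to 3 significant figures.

After draining 57% and refilling: 195 × 0.43 + 26 × 0.57 = 98.67 ppm.
Deficit to target: 115 − 98.67 = 16.33 mg/L.
As CaCO₃: 16.33 mg/L × 476,000 L = 7773 g; ÷ 50 g/eq ÷ 1 = 155.5 mol NaHCO₃.
Mass: 155.5 × 84 = 13,060 g.

13.1 kg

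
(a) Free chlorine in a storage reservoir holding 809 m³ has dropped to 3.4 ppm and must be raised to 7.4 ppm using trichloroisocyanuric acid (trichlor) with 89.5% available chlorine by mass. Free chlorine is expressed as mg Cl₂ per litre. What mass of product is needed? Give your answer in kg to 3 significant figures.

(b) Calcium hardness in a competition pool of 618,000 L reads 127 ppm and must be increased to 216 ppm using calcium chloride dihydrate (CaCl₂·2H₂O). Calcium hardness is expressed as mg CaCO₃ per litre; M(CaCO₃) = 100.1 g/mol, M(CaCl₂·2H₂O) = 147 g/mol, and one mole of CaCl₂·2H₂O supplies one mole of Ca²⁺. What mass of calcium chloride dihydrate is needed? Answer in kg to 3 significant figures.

(a) Volume: 809 m³ = 809,000 L.
(a) Chlorine deficit: 7.4 − 3.4 = 4 ppm = 4 mg/L as Cl₂.
(a) Cl₂ equivalent needed: 4 mg/L × 809,000 L = 3,236,000 mg = 3236 g.
(a) Product at 89.5% available chlorine: 3236 / 0.895 = 3616 g.

(b) Hardness to add: (216 − 127) = 89 mg/L as CaCO₃ × 618,000 L = 55,000 g as CaCO₃.
(b) Moles of Ca²⁺ (1 mol Ca²⁺ ≡ 1 mol CaCO₃): 55,000 / 100.1 g/mol = 549.5 mol.
(b) Mass of CaCl₂·2H₂O: 549.5 × 147 = 80,770 g.

(a) 3.62 kg; (b) 80.8 kg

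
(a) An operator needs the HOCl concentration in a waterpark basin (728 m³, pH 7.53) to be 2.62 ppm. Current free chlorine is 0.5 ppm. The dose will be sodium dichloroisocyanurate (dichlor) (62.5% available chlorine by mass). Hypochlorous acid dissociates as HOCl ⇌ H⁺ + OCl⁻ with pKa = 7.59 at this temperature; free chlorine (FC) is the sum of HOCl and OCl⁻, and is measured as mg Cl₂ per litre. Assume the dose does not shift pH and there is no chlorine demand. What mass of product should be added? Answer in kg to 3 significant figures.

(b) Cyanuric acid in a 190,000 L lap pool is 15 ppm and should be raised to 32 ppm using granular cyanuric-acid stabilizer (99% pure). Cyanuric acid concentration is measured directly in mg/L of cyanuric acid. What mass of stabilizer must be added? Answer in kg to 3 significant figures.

(a) Volume: 728 m³ = 728,000 L.
(a) [OCl⁻]/[HOCl] = 10^(pH − pKa) = 10^(7.53 − 7.59) = 0.871; fraction as HOCl = 1/(1 + 0.871) = 0.5345.
(a) Free chlorine required for 2.62 ppm HOCl: 2.62 / 0.5345 = 4.902 ppm.
(a) FC to add: 4.902 − 0.5 = 4.402 mg/L as Cl₂.
(a) Cl₂ equivalent: 4.402 mg/L × 728,000 L = 3205 g.
(a) Product at 62.5% available Cl: 3205 / 0.625 = 5127 g.

(b) CYA to add: (32 − 15) = 17 mg/L × 190,000 L = 3230 g cyanuric acid.
(b) At 99% purity: 3230 / 0.99 = 3263 g product.

(a) 5.13 kg; (b) 3.26 kg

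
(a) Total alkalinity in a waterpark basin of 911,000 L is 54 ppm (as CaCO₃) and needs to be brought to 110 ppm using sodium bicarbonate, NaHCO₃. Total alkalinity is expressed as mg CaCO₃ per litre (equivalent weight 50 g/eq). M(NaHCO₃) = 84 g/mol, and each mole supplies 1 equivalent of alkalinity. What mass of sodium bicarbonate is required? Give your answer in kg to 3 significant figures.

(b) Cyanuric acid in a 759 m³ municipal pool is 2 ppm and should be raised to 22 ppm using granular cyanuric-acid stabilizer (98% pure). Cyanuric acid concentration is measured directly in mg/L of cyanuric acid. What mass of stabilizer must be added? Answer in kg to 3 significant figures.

(a) Alkalinity to add: (110 − 54) = 56 mg/L as CaCO₃ × 911,000 L = 51,020 g as CaCO₃.
(a) Equivalents: 51,020 g ÷ 50 g/eq = 1020 eq.
(a) NaHCO₃ supplies 1 eq per mole → 1020 mol.
(a) Mass: 1020 mol × 84 g/mol = 85,710 g.

(b) Volume: 759 m³ = 759,000 L.
(b) CYA to add: (22 − 2) = 20 mg/L × 759,000 L = 15,180 g cyanuric acid.
(b) At 98% purity: 15,180 / 0.98 = 15,490 g product.

(a) 85.7 kg; (b) 15.5 kg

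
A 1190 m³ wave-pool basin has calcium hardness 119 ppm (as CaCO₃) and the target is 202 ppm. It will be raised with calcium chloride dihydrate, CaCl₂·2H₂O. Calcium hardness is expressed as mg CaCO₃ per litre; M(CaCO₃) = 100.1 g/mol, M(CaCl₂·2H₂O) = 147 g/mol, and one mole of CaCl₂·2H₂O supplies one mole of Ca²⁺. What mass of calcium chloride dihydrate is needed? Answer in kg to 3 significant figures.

Volume: 1190 m³ = 1,190,000 L.
Hardness to add: (202 − 119) = 83 mg/L as CaCO₃ × 1,190,000 L = 98,770 g as CaCO₃.
Moles of Ca²⁺ (1 mol Ca²⁺ ≡ 1 mol CaCO₃): 98,770 / 100.1 g/mol = 986.7 mol.
Mass of CaCl₂·2H₂O: 986.7 × 147 = 145,000 g.

145 kg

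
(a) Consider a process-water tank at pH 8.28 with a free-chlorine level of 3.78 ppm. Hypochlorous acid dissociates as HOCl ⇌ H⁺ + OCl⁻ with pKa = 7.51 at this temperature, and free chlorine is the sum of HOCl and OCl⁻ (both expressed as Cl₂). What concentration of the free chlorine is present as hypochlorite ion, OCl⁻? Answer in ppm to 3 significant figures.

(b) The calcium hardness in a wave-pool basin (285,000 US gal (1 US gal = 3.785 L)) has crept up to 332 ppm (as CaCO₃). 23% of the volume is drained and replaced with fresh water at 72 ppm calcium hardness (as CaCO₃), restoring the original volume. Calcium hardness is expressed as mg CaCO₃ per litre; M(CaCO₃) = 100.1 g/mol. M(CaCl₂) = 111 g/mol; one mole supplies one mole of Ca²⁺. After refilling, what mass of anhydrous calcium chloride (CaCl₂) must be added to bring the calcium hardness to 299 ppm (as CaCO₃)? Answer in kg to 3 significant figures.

(a) 3.23 ppm; (b) 32.1 kg

(a) [OCl⁻]/[HOCl] = 10^(pH − pKa) = 10^(8.28 − 7.51) = 10^0.77 = 5.888.
(a) Fraction as HOCl = 1 / (1 + 5.888) = 0.1452.
(a) OCl⁻ = (1 − 0.1452) × 3.78 ppm = 3.231 ppm.

(b) Volume: 285,000 US gal × 3.785 L/gal = 1,078,725 L.
(b) After draining 23% and refilling: 332 × 0.77 + 72 × 0.23 = 272.2 ppm.
(b) Deficit to target: 299 − 272.2 = 26.8 mg/L.
(b) As CaCO₃: 26.8 mg/L × 1,078,725 L = 28,910 g; ÷ 100.1 = 288.8 mol Ca²⁺.
(b) Mass: 288.8 × 111 = 32,060 g.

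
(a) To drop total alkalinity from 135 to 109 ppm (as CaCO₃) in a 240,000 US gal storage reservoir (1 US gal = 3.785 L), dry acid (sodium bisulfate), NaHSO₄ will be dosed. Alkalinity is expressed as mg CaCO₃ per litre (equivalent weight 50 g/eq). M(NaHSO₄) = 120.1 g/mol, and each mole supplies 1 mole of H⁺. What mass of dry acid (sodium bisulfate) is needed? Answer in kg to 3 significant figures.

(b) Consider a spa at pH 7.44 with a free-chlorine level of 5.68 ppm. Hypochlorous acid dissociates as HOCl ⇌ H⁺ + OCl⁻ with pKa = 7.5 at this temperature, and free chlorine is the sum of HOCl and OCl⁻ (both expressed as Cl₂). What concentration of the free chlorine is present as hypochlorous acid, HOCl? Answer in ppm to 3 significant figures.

(a) 56.7 kg; (b) 3.04 ppm

(a) Volume: 240,000 US gal × 3.785 L/gal = 908,400 L.
(a) Alkalinity to neutralize: (135 − 109) = 26 mg/L as CaCO₃ × 908,400 L = 23,620 g as CaCO₃.
(a) Equivalents of H⁺ required: 23,620 ÷ 50 g/eq = 472.4 eq = 472.4 mol NaHSO₄.
(a) Mass of NaHSO₄: 472.4 × 120.1 = 56,730 g.

(b) [OCl⁻]/[HOCl] = 10^(pH − pKa) = 10^(7.44 − 7.5) = 10^-0.06 = 0.871.
(b) Fraction as HOCl = 1 / (1 + 0.871) = 0.5345.
(b) HOCl = 0.5345 × 5.68 ppm = 3.036 ppm.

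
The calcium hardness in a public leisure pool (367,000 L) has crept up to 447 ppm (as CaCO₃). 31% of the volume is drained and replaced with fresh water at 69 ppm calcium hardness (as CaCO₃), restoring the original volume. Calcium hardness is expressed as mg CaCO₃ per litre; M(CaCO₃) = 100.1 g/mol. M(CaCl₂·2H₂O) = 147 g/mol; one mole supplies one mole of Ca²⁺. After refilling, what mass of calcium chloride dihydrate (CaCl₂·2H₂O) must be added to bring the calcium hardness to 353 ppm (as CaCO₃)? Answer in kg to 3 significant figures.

12.5 kg

After draining 31% and refilling: 447 × 0.69 + 69 × 0.31 = 329.82 ppm.
Deficit to target: 353 − 329.82 = 23.18 mg/L.
As CaCO₃: 23.18 mg/L × 367,000 L = 8507 g; ÷ 100.1 = 84.99 mol Ca²⁺.
Mass: 84.99 × 147 = 12,490 g.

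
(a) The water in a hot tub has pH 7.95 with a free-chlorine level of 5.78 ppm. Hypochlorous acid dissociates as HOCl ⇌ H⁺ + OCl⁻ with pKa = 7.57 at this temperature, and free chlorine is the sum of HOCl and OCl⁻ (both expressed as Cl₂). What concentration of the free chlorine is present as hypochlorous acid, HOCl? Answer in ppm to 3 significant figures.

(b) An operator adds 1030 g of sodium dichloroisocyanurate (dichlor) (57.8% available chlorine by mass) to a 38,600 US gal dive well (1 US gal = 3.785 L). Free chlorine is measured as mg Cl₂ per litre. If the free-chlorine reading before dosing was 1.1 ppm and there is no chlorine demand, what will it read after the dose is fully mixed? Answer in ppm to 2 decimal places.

(a) [OCl⁻]/[HOCl] = 10^(pH − pKa) = 10^(7.95 − 7.57) = 10^0.38 = 2.399.
(a) Fraction as HOCl = 1 / (1 + 2.399) = 0.2942.
(a) HOCl = 0.2942 × 5.78 ppm = 1.701 ppm.

(b) Volume: 38,600 US gal × 3.785 L/gal = 146,101 L.
(b) Available chlorine delivered: 1030 g × 0.578 = 595.3 g as Cl₂.
(b) Concentration rise: 595.3 g / 146,101 L = 4.075 mg/L = 4.07 ppm.
(b) Final FC: 1.1 + 4.07 = 5.17 ppm.

(a) 1.70 ppm; (b) 5.17 ppm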